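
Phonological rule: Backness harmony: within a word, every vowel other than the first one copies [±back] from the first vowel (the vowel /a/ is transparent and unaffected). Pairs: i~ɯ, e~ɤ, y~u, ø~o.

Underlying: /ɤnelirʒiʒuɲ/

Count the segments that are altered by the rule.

/e/ harmonizes with /ɤ/ ([+back]) → [ɤ]
/i/ harmonizes with /ɤ/ ([+back]) → [ɯ]
/i/ harmonizes with /ɤ/ ([+back]) → [ɯ]
3 segments change.

3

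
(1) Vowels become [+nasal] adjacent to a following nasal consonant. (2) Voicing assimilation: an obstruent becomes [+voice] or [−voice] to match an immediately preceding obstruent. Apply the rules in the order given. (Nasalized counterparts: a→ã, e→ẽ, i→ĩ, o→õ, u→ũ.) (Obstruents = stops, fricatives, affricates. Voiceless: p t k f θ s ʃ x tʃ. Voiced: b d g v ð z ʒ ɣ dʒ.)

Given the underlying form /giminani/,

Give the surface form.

Rule 1: /i/ before nasal /m/ → [ĩ]
Rule 1: /i/ before nasal /n/ → [ĩ]
Rule 1: /a/ before nasal /n/ → [ã]
After rule 1: gĩmĩnãni
Rule 2: no segment meets the rule's conditions; no change.

[gĩmĩnãni]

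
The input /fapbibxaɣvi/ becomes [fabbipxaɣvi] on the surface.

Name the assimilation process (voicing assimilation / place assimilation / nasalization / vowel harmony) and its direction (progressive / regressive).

/p/→[b] /b/→[p].
Each target copies a feature from the following segment, so the direction is regressive.

voicing assimilation, regressive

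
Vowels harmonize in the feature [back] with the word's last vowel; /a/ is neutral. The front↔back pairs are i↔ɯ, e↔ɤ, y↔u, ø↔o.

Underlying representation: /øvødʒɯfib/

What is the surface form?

[øvødʒifib]

/ɯ/ harmonizes with /i/ ([-back]) → [i]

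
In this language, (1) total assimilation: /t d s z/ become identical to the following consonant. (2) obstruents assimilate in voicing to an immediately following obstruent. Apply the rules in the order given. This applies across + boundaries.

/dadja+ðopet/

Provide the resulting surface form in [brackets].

Rule 1: /d/ before /j/ → [j] (total assimilation)
After rule 1: dajja+ðopet
Rule 2: no segment meets the rule's conditions; no change.

[dajja+ðopet]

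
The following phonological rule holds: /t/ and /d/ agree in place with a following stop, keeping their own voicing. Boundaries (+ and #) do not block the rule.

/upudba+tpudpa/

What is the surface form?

/d/ before /b/ (labial) → [b]
/t/ before /p/ (labial) → [p]
/d/ before /p/ (labial) → [b]

[upubba+ppubpa]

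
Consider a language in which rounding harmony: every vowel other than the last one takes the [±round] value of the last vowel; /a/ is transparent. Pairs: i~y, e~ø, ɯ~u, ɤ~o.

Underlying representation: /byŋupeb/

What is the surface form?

[biŋɯpeb]

/y/ harmonizes with /e/ ([-round]) → [i]
/u/ harmonizes with /e/ ([-round]) → [ɯ]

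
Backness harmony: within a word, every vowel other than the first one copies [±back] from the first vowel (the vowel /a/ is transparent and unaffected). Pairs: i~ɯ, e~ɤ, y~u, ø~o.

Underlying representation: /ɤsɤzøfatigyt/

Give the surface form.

/ø/ harmonizes with /ɤ/ ([+back]) → [o]
/i/ harmonizes with /ɤ/ ([+back]) → [ɯ]
/y/ harmonizes with /ɤ/ ([+back]) → [u]

[ɤsɤzofatɯgut]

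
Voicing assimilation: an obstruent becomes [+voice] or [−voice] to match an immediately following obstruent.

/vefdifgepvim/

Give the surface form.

[vevdivgebvim]

/f/ before /d/ (voiced) → [v]
/f/ before /g/ (voiced) → [v]
/p/ before /v/ (voiced) → [b]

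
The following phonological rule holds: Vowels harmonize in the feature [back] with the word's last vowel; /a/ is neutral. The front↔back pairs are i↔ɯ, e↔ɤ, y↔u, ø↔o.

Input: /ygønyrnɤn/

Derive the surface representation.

[ugonurnɤn]

/y/ harmonizes with /ɤ/ ([+back]) → [u]
/ø/ harmonizes with /ɤ/ ([+back]) → [o]
/y/ harmonizes with /ɤ/ ([+back]) → [u]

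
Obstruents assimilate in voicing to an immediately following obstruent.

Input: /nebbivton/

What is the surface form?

[nebbifton]

/v/ before /t/ (voiceless) → [f]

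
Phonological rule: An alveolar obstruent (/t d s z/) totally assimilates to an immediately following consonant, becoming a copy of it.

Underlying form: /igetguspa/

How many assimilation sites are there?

2

/t/ before /g/ → [g] (total assimilation)
/s/ before /p/ → [p] (total assimilation)
2 segments change.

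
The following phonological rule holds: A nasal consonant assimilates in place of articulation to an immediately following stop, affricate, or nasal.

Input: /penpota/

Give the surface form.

/n/ before /p/ (labial) → [m]

[pempota]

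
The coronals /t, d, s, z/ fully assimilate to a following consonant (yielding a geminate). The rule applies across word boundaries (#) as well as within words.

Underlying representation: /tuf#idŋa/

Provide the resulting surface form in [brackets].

/d/ before /ŋ/ → [ŋ] (total assimilation)

[tuf#iŋŋa]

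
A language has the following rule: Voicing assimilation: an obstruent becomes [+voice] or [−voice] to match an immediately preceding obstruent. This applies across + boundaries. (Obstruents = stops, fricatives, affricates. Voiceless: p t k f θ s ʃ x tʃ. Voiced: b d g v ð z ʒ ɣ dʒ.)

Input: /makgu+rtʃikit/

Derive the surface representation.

[makku+rtʃikit]

/g/ after /k/ (voiceless) → [k]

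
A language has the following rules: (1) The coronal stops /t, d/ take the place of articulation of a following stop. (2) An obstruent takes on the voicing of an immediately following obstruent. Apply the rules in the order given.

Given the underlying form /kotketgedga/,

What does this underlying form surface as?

Rule 1: /t/ before /k/ (velar) → [k]
Rule 1: /t/ before /g/ (velar) → [k]
Rule 1: /d/ before /g/ (velar) → [g]
After rule 1: kokkekgegga
Rule 2: /k/ before /g/ (voiced) → [g]

[kokkeggegga]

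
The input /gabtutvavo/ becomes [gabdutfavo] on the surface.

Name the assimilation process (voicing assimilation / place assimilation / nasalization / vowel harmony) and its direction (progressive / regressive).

/t/→[d] /v/→[f].
Each target copies a feature from the preceding segment, so the direction is progressive.

voicing assimilation, progressive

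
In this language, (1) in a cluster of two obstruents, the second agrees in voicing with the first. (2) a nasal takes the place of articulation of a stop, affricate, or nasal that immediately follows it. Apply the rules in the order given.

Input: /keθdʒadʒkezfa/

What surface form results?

[keθtʃadʒgezva]

Rule 1: /dʒ/ after /θ/ (voiceless) → [tʃ]
Rule 1: /k/ after /dʒ/ (voiced) → [g]
Rule 1: /f/ after /z/ (voiced) → [v]
After rule 1: keθtʃadʒgezva
Rule 2: no segment meets the rule's conditions; no change.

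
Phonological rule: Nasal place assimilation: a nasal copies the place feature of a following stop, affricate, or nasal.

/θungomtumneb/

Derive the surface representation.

[θuŋgontunneb]

/n/ before /g/ (velar) → [ŋ]
/m/ before /t/ (alveolar) → [n]
/m/ before /n/ (alveolar) → [n]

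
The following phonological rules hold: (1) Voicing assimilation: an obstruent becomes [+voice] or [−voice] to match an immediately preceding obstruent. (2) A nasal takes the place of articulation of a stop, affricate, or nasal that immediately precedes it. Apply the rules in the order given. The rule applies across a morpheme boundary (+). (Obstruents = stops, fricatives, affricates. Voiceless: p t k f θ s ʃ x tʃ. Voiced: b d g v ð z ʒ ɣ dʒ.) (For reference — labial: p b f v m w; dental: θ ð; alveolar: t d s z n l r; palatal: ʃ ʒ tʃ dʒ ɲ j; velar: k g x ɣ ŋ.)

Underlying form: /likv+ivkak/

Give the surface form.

[likf+ivgak]

Rule 1: /v/ after /k/ (voiceless) → [f]
Rule 1: /k/ after /v/ (voiced) → [g]
After rule 1: likf+ivgak
Rule 2: no segment meets the rule's conditions; no change.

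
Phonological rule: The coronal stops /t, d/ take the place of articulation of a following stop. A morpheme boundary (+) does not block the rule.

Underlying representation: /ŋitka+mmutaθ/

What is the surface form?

/t/ before /k/ (velar) → [k]

[ŋikka+mmutaθ]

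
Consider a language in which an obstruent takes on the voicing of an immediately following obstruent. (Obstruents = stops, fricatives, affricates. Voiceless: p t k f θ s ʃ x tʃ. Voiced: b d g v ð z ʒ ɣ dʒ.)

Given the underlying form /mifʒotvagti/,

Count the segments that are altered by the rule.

/f/ before /ʒ/ (voiced) → [v]
/t/ before /v/ (voiced) → [d]
/g/ before /t/ (voiceless) → [k]
3 segments change.

3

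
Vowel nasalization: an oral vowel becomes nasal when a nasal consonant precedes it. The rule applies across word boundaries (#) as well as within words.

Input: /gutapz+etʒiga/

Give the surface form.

[gutapz+etʒiga]

no segment meets the rule's conditions; no change.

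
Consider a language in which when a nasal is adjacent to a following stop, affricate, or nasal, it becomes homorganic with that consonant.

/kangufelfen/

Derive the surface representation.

/n/ before /g/ (velar) → [ŋ]

[kaŋgufelfen]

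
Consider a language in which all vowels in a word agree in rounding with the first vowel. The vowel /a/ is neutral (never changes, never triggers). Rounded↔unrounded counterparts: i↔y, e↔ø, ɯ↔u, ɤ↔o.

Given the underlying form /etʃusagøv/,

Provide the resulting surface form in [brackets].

[etʃɯsagev]

/u/ harmonizes with /e/ ([-round]) → [ɯ]
/ø/ harmonizes with /e/ ([-round]) → [e]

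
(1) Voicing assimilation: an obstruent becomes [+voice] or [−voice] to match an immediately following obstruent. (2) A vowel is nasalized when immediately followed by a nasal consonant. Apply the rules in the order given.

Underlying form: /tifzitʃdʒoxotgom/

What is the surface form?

Rule 1: /f/ before /z/ (voiced) → [v]
Rule 1: /tʃ/ before /dʒ/ (voiced) → [dʒ]
Rule 1: /t/ before /g/ (voiced) → [d]
After rule 1: tivzidʒdʒoxodgom
Rule 2: /o/ before nasal /m/ → [õ]

[tivzidʒdʒoxodgõm]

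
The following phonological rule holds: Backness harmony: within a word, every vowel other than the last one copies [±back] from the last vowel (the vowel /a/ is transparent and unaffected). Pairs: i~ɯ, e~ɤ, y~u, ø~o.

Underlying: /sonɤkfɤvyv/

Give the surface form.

/o/ harmonizes with /y/ ([-back]) → [ø]
/ɤ/ harmonizes with /y/ ([-back]) → [e]
/ɤ/ harmonizes with /y/ ([-back]) → [e]

[sønekfevyv]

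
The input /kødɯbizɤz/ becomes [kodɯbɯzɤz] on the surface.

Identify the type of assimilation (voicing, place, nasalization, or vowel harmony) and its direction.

vowel harmony, regressive

/ø/→[o] /i/→[ɯ].
Vowels agree with the last vowel, so the harmony is regressive.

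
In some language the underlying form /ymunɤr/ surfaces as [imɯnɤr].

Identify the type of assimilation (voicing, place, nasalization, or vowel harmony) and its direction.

/y/→[i] /u/→[ɯ].
Vowels agree with the last vowel, so the harmony is regressive.

vowel harmony, regressive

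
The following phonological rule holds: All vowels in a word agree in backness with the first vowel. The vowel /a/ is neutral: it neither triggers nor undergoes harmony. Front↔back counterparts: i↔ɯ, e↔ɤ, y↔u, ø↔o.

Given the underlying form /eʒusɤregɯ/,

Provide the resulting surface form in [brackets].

[eʒyseregi]

/u/ harmonizes with /e/ ([-back]) → [y]
/ɤ/ harmonizes with /e/ ([-back]) → [e]
/ɯ/ harmonizes with /e/ ([-back]) → [i]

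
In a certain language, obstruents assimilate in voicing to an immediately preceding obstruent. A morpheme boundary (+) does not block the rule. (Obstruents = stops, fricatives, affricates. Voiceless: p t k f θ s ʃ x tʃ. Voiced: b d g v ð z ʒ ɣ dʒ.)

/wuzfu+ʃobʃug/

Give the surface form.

/f/ after /z/ (voiced) → [v]
/ʃ/ after /b/ (voiced) → [ʒ]

[wuzvu+ʃobʒug]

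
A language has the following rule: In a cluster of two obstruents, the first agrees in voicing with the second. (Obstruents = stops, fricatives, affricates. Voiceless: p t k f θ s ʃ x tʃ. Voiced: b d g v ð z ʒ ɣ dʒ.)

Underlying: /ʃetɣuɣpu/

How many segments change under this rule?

/t/ before /ɣ/ (voiced) → [d]
/ɣ/ before /p/ (voiceless) → [x]
2 segments change.

2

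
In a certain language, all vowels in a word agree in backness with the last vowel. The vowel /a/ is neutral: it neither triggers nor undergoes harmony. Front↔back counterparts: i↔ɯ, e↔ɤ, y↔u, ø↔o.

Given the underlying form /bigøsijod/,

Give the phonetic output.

[bɯgosɯjod]

/i/ harmonizes with /o/ ([+back]) → [ɯ]
/ø/ harmonizes with /o/ ([+back]) → [o]
/i/ harmonizes with /o/ ([+back]) → [ɯ]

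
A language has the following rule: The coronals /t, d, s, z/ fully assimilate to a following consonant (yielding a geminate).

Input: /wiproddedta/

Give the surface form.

/d/ before /t/ → [t] (total assimilation)

[wiproddetta]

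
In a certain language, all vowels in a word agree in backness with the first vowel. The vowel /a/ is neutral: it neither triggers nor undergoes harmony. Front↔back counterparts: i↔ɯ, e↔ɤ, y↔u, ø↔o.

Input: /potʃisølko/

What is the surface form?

[potʃɯsolko]

/i/ harmonizes with /o/ ([+back]) → [ɯ]
/ø/ harmonizes with /o/ ([+back]) → [o]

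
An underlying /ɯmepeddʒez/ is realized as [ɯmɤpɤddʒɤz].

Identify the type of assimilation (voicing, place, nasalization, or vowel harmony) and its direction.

/e/→[ɤ] /e/→[ɤ] /e/→[ɤ].
Vowels agree with the first vowel, so the harmony is progressive.

vowel harmony, progressive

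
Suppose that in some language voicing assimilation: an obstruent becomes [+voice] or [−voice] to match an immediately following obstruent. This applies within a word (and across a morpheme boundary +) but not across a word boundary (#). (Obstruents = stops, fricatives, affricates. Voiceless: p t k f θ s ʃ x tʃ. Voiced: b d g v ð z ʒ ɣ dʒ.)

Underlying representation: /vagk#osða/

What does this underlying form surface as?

/g/ before /k/ (voiceless) → [k]
/s/ before /ð/ (voiced) → [z]

[vakk#ozða]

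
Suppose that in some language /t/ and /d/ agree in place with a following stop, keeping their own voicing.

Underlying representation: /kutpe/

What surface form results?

[kuppe]

/t/ before /p/ (labial) → [p]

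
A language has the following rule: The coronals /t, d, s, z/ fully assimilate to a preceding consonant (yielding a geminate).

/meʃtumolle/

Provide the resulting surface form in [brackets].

/t/ after /ʃ/ → [ʃ] (total assimilation)

[meʃʃumolle]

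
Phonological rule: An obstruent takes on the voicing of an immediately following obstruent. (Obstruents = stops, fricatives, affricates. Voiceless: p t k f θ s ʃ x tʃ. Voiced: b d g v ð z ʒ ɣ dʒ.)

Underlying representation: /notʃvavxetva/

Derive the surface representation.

[nodʒvafxedva]

/tʃ/ before /v/ (voiced) → [dʒ]
/v/ before /x/ (voiceless) → [f]
/t/ before /v/ (voiced) → [d]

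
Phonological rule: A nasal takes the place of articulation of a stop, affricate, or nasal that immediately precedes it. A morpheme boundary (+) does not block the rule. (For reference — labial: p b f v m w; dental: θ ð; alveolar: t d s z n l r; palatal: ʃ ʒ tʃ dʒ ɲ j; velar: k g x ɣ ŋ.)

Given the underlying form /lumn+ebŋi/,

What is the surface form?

/n/ after /m/ (labial) → [m]
/ŋ/ after /b/ (labial) → [m]

[lumm+ebmi]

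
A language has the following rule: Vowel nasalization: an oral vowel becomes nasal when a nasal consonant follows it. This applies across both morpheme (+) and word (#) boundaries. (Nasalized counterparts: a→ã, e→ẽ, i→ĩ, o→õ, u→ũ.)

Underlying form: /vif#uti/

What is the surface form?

no segment meets the rule's conditions; no change.

[vif#uti]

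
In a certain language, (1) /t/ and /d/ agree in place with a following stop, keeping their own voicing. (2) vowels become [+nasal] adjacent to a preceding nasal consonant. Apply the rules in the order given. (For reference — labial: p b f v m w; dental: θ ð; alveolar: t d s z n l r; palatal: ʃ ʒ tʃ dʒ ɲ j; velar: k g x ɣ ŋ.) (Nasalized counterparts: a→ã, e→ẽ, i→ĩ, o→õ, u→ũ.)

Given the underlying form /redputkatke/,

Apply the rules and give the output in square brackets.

[rebpukkakke]

Rule 1: /d/ before /p/ (labial) → [b]
Rule 1: /t/ before /k/ (velar) → [k]
Rule 1: /t/ before /k/ (velar) → [k]
After rule 1: rebpukkakke
Rule 2: no segment meets the rule's conditions; no change.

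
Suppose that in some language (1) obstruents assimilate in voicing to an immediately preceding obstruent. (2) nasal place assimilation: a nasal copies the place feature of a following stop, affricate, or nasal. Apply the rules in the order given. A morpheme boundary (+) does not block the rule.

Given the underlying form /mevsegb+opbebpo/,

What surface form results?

[mevzegb+oppebbo]

Rule 1: /s/ after /v/ (voiced) → [z]
Rule 1: /b/ after /p/ (voiceless) → [p]
Rule 1: /p/ after /b/ (voiced) → [b]
After rule 1: mevzegb+oppebbo
Rule 2: no segment meets the rule's conditions; no change.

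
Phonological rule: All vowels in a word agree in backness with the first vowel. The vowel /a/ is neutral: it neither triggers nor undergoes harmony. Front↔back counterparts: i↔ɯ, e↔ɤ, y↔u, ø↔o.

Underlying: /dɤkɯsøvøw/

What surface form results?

[dɤkɯsovow]

/ø/ harmonizes with /ɤ/ ([+back]) → [o]
/ø/ harmonizes with /ɤ/ ([+back]) → [o]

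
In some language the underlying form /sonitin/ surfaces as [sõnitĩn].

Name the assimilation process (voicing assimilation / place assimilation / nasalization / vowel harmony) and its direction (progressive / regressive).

/o/→[õ] /i/→[ĩ].
Each target copies a feature from the following segment, so the direction is regressive.

nasalization, regressive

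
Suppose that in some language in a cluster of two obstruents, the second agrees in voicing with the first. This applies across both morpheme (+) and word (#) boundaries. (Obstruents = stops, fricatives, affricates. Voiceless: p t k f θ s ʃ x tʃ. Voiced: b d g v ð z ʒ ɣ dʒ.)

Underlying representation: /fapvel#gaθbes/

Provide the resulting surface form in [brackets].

/v/ after /p/ (voiceless) → [f]
/b/ after /θ/ (voiceless) → [p]

[fapfel#gaθpes]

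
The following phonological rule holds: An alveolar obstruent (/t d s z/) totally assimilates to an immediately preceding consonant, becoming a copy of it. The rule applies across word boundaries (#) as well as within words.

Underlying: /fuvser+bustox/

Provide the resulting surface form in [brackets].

/s/ after /v/ → [v] (total assimilation)
/t/ after /s/ → [s] (total assimilation)

[fuvver+bussox]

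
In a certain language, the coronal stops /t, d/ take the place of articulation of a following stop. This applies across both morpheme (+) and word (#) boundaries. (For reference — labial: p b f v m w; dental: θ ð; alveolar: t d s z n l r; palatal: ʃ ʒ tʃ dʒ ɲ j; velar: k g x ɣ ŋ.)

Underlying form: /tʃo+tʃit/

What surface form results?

[tʃo+tʃit]

no segment meets the rule's conditions; no change.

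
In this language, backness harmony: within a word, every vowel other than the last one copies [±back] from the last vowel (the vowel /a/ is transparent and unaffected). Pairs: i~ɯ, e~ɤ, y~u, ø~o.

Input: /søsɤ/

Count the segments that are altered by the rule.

/ø/ harmonizes with /ɤ/ ([+back]) → [o]
1 segment changes.

1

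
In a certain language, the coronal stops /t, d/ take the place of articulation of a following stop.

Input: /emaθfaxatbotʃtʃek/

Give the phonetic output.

/t/ before /b/ (labial) → [p]

[emaθfaxapbotʃtʃek]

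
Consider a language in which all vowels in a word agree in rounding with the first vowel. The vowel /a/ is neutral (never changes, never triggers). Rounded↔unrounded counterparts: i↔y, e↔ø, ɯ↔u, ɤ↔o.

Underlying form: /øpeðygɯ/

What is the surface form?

[øpøðygu]

/e/ harmonizes with /ø/ ([+round]) → [ø]
/ɯ/ harmonizes with /ø/ ([+round]) → [u]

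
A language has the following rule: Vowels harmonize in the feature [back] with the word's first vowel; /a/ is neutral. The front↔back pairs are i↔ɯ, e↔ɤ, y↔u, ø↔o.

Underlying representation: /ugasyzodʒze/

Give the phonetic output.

[ugasuzodʒzɤ]

/y/ harmonizes with /u/ ([+back]) → [u]
/e/ harmonizes with /u/ ([+back]) → [ɤ]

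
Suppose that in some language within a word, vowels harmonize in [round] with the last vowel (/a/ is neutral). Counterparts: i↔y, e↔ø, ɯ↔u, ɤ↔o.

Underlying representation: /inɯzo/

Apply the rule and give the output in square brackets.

/i/ harmonizes with /o/ ([+round]) → [y]
/ɯ/ harmonizes with /o/ ([+round]) → [u]

[ynuzo]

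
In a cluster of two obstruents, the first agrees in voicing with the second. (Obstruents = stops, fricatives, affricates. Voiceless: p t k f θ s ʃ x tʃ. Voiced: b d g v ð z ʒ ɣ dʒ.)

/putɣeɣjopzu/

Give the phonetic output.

/t/ before /ɣ/ (voiced) → [d]
/p/ before /z/ (voiced) → [b]

[pudɣeɣjobzu]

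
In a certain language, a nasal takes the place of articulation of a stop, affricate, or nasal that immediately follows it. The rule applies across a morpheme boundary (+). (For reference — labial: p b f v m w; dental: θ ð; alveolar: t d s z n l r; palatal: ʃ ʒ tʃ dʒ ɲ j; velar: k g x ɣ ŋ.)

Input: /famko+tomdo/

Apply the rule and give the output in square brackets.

[faŋko+tondo]

/m/ before /k/ (velar) → [ŋ]
/m/ before /d/ (alveolar) → [n]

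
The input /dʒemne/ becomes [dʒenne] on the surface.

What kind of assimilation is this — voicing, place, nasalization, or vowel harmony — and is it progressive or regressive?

place assimilation, regressive

/m/→[n].
Each target copies a feature from the following segment, so the direction is regressive.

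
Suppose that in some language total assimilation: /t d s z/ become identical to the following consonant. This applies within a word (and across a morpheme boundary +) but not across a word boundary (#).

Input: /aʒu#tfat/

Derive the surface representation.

[aʒu#ffat]

/t/ before /f/ → [f] (total assimilation)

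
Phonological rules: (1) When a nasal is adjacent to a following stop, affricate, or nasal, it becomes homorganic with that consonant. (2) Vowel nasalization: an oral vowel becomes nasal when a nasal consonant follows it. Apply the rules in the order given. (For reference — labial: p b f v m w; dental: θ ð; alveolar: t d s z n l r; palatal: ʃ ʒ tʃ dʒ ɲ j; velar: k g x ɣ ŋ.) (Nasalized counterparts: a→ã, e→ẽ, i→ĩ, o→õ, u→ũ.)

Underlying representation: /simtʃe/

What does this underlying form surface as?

Rule 1: /m/ before /tʃ/ (palatal) → [ɲ]
After rule 1: siɲtʃe
Rule 2: /i/ before nasal /ɲ/ → [ĩ]

[sĩɲtʃe]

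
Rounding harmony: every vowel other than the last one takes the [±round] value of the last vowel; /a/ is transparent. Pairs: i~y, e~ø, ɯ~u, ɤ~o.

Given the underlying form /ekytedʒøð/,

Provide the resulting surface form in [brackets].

[økytødʒøð]

/e/ harmonizes with /ø/ ([+round]) → [ø]
/e/ harmonizes with /ø/ ([+round]) → [ø]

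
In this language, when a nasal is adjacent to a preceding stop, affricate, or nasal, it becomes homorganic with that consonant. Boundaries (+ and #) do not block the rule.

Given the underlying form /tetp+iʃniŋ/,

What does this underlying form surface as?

[tetp+iʃniŋ]

no segment meets the rule's conditions; no change.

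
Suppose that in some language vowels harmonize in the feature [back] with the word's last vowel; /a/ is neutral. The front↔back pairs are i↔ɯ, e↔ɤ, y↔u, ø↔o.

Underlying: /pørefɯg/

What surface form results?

/ø/ harmonizes with /ɯ/ ([+back]) → [o]
/e/ harmonizes with /ɯ/ ([+back]) → [ɤ]

[porɤfɯg]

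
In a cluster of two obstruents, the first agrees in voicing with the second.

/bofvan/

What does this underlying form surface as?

[bovvan]

/f/ before /v/ (voiced) → [v]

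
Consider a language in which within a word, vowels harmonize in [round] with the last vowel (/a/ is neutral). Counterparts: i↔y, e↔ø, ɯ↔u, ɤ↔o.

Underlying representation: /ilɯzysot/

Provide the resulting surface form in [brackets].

/i/ harmonizes with /o/ ([+round]) → [y]
/ɯ/ harmonizes with /o/ ([+round]) → [u]

[yluzysot]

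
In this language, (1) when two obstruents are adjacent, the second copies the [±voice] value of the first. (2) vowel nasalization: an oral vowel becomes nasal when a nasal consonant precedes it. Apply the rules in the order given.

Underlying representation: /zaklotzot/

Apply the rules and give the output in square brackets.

[zaklotsot]

Rule 1: /z/ after /t/ (voiceless) → [s]
After rule 1: zaklotsot
Rule 2: no segment meets the rule's conditions; no change.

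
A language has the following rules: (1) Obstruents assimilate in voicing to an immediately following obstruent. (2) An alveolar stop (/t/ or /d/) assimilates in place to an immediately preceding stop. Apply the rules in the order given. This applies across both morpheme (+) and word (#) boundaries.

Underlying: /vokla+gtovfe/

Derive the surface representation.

[vokla+kkoffe]

Rule 1: /g/ before /t/ (voiceless) → [k]
Rule 1: /v/ before /f/ (voiceless) → [f]
After rule 1: vokla+ktoffe
Rule 2: /t/ after /k/ (velar) → [k]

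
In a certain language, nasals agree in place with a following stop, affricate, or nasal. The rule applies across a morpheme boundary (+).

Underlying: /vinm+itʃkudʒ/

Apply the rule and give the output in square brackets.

/n/ before /m/ (labial) → [m]

[vimm+itʃkudʒ]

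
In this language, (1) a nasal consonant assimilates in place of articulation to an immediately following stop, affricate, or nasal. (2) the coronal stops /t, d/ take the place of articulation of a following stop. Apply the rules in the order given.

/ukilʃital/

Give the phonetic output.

Rule 1: no segment meets the rule's conditions; no change.
After rule 1: ukilʃital
Rule 2: no segment meets the rule's conditions; no change.

[ukilʃital]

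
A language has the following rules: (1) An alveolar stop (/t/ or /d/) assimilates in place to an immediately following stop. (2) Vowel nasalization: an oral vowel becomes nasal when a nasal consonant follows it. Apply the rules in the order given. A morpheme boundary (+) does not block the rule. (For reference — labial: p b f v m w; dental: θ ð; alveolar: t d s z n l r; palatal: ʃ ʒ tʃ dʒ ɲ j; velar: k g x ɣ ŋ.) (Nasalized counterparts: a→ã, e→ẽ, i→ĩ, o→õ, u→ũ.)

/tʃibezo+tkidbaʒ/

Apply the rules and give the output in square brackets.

[tʃibezo+kkibbaʒ]

Rule 1: /t/ before /k/ (velar) → [k]
Rule 1: /d/ before /b/ (labial) → [b]
After rule 1: tʃibezo+kkibbaʒ
Rule 2: no segment meets the rule's conditions; no change.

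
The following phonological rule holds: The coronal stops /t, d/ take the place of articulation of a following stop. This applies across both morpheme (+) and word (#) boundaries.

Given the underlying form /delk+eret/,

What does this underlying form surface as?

no segment meets the rule's conditions; no change.

[delk+eret]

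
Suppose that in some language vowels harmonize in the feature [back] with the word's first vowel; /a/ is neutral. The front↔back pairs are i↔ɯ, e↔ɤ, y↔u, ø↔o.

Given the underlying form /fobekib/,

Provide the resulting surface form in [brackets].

/e/ harmonizes with /o/ ([+back]) → [ɤ]
/i/ harmonizes with /o/ ([+back]) → [ɯ]

[fobɤkɯb]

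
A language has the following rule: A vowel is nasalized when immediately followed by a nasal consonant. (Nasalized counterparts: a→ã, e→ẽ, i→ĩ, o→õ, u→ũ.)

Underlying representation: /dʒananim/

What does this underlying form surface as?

[dʒãnãnĩm]

/a/ before nasal /n/ → [ã]
/a/ before nasal /n/ → [ã]
/i/ before nasal /m/ → [ĩ]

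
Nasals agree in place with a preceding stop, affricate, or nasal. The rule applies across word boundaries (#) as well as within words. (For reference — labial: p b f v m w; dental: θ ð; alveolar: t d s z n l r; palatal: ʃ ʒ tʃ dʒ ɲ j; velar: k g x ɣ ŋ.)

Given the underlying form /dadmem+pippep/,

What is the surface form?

/m/ after /d/ (alveolar) → [n]

[dadnem+pippep]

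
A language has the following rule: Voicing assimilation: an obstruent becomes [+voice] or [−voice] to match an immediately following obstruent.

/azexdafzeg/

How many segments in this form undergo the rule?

/x/ before /d/ (voiced) → [ɣ]
/f/ before /z/ (voiced) → [v]
2 segments change.

2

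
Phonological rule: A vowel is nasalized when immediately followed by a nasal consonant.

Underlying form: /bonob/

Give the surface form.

[bõnob]

/o/ before nasal /n/ → [õ]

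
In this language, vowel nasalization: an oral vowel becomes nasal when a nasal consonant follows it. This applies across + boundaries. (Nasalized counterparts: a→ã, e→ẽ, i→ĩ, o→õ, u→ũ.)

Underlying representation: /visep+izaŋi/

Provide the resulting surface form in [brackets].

[visep+izãŋi]

/a/ before nasal /ŋ/ → [ã]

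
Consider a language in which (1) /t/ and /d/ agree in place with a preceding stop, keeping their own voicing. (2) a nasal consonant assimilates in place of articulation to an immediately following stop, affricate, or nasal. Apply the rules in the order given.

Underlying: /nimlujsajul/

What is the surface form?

Rule 1: no segment meets the rule's conditions; no change.
After rule 1: nimlujsajul
Rule 2: no segment meets the rule's conditions; no change.

[nimlujsajul]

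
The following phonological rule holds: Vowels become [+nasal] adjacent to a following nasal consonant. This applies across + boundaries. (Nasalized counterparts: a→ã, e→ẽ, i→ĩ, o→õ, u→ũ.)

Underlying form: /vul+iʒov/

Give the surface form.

[vul+iʒov]

no segment meets the rule's conditions; no change.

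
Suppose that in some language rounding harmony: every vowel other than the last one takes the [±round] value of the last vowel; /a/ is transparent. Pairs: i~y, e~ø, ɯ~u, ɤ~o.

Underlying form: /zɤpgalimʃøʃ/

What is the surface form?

[zopgalymʃøʃ]

/ɤ/ harmonizes with /ø/ ([+round]) → [o]
/i/ harmonizes with /ø/ ([+round]) → [y]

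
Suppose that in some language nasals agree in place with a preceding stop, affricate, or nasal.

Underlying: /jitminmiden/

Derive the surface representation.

/m/ after /t/ (alveolar) → [n]
/m/ after /n/ (alveolar) → [n]

[jitninniden]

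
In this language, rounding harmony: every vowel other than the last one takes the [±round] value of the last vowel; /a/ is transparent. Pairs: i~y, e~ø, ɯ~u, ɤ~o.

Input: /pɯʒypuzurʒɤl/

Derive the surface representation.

[pɯʒipɯzɯrʒɤl]

/y/ harmonizes with /ɤ/ ([-round]) → [i]
/u/ harmonizes with /ɤ/ ([-round]) → [ɯ]
/u/ harmonizes with /ɤ/ ([-round]) → [ɯ]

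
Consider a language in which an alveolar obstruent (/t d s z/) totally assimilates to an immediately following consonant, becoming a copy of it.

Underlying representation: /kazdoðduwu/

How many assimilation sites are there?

1

/z/ before /d/ → [d] (total assimilation)
1 segment changes.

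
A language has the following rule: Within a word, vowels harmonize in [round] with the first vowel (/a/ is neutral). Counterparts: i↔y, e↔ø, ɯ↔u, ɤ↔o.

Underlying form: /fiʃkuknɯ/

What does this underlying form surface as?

[fiʃkɯknɯ]

/u/ harmonizes with /i/ ([-round]) → [ɯ]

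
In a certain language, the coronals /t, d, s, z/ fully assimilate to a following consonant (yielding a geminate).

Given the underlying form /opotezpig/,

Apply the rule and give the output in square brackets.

/z/ before /p/ → [p] (total assimilation)

[opoteppig]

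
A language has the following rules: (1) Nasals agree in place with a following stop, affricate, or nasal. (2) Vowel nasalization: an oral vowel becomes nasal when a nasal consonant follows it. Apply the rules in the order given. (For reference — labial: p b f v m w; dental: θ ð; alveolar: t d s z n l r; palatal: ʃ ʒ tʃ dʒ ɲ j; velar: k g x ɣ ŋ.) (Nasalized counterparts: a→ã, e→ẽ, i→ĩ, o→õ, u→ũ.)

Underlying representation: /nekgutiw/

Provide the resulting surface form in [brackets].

[nekgutiw]

Rule 1: no segment meets the rule's conditions; no change.
After rule 1: nekgutiw
Rule 2: no segment meets the rule's conditions; no change.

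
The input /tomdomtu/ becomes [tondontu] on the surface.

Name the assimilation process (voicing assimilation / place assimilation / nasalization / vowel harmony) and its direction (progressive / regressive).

place assimilation, regressive

/m/→[n] /m/→[n].
Each target copies a feature from the following segment, so the direction is regressive.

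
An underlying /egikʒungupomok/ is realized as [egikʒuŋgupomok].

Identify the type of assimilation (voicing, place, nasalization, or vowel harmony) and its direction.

/n/→[ŋ].
Each target copies a feature from the following segment, so the direction is regressive.

place assimilation, regressive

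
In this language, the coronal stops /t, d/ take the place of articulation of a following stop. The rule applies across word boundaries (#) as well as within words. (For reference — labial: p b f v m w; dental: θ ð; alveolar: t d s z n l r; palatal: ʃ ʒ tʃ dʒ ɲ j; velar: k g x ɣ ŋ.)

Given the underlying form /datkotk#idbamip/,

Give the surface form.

/t/ before /k/ (velar) → [k]
/t/ before /k/ (velar) → [k]
/d/ before /b/ (labial) → [b]

[dakkokk#ibbamip]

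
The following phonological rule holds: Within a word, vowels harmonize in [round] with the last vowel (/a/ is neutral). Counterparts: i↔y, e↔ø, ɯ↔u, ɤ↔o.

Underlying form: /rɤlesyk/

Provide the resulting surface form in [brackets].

/ɤ/ harmonizes with /y/ ([+round]) → [o]
/e/ harmonizes with /y/ ([+round]) → [ø]

[roløsyk]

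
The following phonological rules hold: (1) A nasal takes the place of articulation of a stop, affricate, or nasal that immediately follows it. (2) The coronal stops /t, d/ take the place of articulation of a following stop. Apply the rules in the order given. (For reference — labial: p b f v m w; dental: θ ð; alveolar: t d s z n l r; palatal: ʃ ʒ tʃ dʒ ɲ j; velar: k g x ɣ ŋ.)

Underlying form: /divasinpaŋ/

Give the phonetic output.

Rule 1: /n/ before /p/ (labial) → [m]
After rule 1: divasimpaŋ
Rule 2: no segment meets the rule's conditions; no change.

[divasimpaŋ]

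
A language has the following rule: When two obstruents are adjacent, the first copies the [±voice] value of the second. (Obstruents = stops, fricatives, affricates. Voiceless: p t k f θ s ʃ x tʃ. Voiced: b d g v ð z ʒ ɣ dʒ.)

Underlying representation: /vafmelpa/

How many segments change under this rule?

No segment meets the rule's conditions.

0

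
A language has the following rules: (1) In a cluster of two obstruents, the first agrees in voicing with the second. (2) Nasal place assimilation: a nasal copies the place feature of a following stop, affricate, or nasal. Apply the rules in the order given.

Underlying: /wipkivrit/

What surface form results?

Rule 1: no segment meets the rule's conditions; no change.
After rule 1: wipkivrit
Rule 2: no segment meets the rule's conditions; no change.

[wipkivrit]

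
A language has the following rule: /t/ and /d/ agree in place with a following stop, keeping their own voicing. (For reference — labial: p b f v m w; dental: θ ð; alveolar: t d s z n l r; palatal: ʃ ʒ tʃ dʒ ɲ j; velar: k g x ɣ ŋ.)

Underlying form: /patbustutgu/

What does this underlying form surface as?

/t/ before /b/ (labial) → [p]
/t/ before /g/ (velar) → [k]

[papbustukgu]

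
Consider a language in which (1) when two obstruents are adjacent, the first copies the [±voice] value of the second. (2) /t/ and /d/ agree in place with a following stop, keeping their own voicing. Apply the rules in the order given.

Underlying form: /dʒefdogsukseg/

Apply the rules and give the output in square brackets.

Rule 1: /f/ before /d/ (voiced) → [v]
Rule 1: /g/ before /s/ (voiceless) → [k]
After rule 1: dʒevdoksukseg
Rule 2: no segment meets the rule's conditions; no change.

[dʒevdoksukseg]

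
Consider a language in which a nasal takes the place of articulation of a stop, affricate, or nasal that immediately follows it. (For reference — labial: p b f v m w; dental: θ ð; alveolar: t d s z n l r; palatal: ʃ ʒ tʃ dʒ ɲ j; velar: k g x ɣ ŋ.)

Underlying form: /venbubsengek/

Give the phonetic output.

[vembubseŋgek]

/n/ before /b/ (labial) → [m]
/n/ before /g/ (velar) → [ŋ]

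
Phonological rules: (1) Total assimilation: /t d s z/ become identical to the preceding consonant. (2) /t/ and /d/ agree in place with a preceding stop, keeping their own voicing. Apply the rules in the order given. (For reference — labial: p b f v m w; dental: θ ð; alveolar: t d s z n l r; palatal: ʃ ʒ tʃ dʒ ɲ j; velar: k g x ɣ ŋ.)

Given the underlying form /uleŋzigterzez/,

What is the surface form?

Rule 1: /z/ after /ŋ/ → [ŋ] (total assimilation)
Rule 1: /t/ after /g/ → [g] (total assimilation)
Rule 1: /z/ after /r/ → [r] (total assimilation)
After rule 1: uleŋŋiggerrez
Rule 2: no segment meets the rule's conditions; no change.

[uleŋŋiggerrez]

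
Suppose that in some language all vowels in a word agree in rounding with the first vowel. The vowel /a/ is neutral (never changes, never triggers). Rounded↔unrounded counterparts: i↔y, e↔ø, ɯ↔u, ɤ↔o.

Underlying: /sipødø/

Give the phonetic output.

/ø/ harmonizes with /i/ ([-round]) → [e]
/ø/ harmonizes with /i/ ([-round]) → [e]

[sipede]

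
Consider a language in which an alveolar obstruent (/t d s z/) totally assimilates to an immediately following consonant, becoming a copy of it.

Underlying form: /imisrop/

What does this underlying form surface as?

/s/ before /r/ → [r] (total assimilation)

[imirrop]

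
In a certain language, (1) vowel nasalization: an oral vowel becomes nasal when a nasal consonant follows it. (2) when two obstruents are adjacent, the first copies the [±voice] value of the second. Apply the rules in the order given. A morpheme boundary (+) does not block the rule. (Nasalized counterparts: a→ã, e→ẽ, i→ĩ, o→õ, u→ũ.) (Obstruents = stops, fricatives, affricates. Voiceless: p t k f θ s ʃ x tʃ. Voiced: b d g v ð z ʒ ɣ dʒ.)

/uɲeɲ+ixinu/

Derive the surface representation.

Rule 1: /u/ before nasal /ɲ/ → [ũ]
Rule 1: /e/ before nasal /ɲ/ → [ẽ]
Rule 1: /i/ before nasal /n/ → [ĩ]
After rule 1: ũɲẽɲ+ixĩnu
Rule 2: no segment meets the rule's conditions; no change.

[ũɲẽɲ+ixĩnu]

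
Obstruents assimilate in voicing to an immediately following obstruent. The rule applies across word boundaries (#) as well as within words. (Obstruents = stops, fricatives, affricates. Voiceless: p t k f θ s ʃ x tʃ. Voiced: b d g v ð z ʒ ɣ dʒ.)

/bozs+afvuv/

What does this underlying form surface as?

/z/ before /s/ (voiceless) → [s]
/f/ before /v/ (voiced) → [v]

[boss+avvuv]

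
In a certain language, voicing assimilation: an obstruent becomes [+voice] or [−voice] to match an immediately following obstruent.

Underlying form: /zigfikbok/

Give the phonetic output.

/g/ before /f/ (voiceless) → [k]
/k/ before /b/ (voiced) → [g]

[zikfigbok]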